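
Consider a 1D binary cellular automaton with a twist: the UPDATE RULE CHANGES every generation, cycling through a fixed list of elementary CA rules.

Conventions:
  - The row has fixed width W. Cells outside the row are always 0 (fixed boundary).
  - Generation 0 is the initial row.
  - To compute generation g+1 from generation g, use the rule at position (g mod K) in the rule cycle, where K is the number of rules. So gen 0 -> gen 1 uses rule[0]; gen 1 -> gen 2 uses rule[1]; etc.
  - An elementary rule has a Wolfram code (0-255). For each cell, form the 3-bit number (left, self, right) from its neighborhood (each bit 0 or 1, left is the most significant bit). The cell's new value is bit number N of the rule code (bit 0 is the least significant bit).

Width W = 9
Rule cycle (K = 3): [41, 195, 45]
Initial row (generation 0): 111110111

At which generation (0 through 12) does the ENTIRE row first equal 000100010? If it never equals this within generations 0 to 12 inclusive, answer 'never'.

Answer: never

Derivation:
Gen 0: 111110111
Gen 1 (rule 41): 100001100
Gen 2 (rule 195): 001110101
Gen 3 (rule 45): 101001111
Gen 4 (rule 41): 010001000
Gen 5 (rule 195): 100110011
Gen 6 (rule 45): 100100010
Gen 7 (rule 41): 000001000
Gen 8 (rule 195): 111110011
Gen 9 (rule 45): 100000010
Gen 10 (rule 41): 001111000
Gen 11 (rule 195): 110111011
Gen 12 (rule 45): 101100110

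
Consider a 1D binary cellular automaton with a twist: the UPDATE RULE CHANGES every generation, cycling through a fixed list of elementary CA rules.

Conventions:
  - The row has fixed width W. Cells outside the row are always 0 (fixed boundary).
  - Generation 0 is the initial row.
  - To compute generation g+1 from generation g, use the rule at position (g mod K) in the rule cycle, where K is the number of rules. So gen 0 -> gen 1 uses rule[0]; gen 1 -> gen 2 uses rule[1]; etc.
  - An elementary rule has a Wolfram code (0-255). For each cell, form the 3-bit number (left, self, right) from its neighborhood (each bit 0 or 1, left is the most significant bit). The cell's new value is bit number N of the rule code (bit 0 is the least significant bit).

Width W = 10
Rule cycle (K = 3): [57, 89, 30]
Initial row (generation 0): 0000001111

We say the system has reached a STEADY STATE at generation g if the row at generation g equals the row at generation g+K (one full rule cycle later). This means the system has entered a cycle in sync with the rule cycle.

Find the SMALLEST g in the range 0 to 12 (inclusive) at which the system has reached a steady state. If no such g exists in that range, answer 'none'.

Answer: none

Derivation:
Gen 0: 0000001111
Gen 1 (rule 57): 1111101000
Gen 2 (rule 89): 1000100111
Gen 3 (rule 30): 1101111100
Gen 4 (rule 57): 1011000011
Gen 5 (rule 89): 0011111011
Gen 6 (rule 30): 0110000010
Gen 7 (rule 57): 0101111001
Gen 8 (rule 89): 0001001100
Gen 9 (rule 30): 0011111010
Gen 10 (rule 57): 1010000101
Gen 11 (rule 89): 0001110000
Gen 12 (rule 30): 0011001000
Gen 13 (rule 57): 1010100111
Gen 14 (rule 89): 0000010101
Gen 15 (rule 30): 0000110101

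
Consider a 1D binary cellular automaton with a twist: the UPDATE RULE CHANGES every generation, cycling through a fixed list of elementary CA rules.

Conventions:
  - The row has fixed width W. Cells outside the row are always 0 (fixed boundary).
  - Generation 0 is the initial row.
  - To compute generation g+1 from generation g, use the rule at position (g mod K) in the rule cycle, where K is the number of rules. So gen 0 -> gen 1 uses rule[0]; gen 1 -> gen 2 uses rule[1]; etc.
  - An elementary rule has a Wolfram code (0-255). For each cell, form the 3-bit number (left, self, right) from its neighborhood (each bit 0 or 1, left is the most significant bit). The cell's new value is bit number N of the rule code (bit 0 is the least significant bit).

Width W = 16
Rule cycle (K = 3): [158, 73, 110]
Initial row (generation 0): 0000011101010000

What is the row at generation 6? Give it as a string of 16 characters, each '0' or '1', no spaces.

Gen 0: 0000011101010000
Gen 1 (rule 158): 0000111001011000
Gen 2 (rule 73): 1110101000011011
Gen 3 (rule 110): 1011111000111111
Gen 4 (rule 158): 1011110101111110
Gen 5 (rule 73): 0010010001000010
Gen 6 (rule 110): 0110110011000110

Answer: 0110110011000110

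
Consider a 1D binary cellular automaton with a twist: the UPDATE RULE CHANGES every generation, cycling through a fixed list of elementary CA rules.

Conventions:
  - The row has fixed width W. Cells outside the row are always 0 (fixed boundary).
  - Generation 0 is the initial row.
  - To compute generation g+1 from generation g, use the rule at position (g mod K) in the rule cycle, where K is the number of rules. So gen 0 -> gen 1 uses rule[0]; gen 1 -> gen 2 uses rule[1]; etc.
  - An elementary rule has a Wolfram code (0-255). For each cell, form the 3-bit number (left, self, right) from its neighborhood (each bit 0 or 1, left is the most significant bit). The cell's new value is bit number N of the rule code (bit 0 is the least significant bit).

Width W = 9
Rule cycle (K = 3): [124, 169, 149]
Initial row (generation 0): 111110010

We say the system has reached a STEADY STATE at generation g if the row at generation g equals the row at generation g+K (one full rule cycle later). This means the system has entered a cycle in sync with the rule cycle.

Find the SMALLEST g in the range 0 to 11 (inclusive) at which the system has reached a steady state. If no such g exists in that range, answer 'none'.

Answer: 9

Derivation:
Gen 0: 111110010
Gen 1 (rule 124): 100011011
Gen 2 (rule 169): 001010110
Gen 3 (rule 149): 101010001
Gen 4 (rule 124): 111111001
Gen 5 (rule 169): 111110000
Gen 6 (rule 149): 011101111
Gen 7 (rule 124): 010111001
Gen 8 (rule 169): 001110000
Gen 9 (rule 149): 100101111
Gen 10 (rule 124): 110111001
Gen 11 (rule 169): 101110000
Gen 12 (rule 149): 100101111
Gen 13 (rule 124): 110111001
Gen 14 (rule 169): 101110000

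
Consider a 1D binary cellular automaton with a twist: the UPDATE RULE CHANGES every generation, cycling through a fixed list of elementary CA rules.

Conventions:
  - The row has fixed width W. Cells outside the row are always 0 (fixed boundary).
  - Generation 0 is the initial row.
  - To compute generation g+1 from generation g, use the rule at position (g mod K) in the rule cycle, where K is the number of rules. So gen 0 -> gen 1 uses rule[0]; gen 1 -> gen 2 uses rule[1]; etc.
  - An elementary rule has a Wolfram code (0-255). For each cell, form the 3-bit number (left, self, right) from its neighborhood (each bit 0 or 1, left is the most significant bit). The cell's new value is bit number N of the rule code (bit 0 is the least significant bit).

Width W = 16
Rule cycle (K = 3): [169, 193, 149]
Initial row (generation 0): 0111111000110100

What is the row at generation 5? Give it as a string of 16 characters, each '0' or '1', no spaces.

Answer: 1100001111111110

Derivation:
Gen 0: 0111111000110100
Gen 1 (rule 169): 0111110010101001
Gen 2 (rule 193): 0011110000000000
Gen 3 (rule 149): 1001101111111111
Gen 4 (rule 169): 0001011111111110
Gen 5 (rule 193): 1100001111111110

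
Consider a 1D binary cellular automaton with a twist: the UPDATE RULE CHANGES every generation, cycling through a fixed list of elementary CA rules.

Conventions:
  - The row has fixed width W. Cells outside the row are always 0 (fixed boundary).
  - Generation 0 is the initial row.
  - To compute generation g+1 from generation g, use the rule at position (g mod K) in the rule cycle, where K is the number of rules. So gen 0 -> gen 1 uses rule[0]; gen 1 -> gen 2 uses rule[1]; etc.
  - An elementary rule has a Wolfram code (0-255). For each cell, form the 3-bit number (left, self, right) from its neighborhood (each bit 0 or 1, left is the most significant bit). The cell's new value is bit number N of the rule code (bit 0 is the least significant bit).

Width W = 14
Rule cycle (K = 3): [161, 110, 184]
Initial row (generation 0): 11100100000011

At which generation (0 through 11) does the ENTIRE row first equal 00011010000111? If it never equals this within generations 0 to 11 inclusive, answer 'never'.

Answer: never

Derivation:
Gen 0: 11100100000011
Gen 1 (rule 161): 01000001111000
Gen 2 (rule 110): 11000011001000
Gen 3 (rule 184): 10100010100100
Gen 4 (rule 161): 01001001000001
Gen 5 (rule 110): 11011011000011
Gen 6 (rule 184): 10110110100010
Gen 7 (rule 161): 01001001001000
Gen 8 (rule 110): 11011011011000
Gen 9 (rule 184): 10110110110100
Gen 10 (rule 161): 01001001001001
Gen 11 (rule 110): 11011011011011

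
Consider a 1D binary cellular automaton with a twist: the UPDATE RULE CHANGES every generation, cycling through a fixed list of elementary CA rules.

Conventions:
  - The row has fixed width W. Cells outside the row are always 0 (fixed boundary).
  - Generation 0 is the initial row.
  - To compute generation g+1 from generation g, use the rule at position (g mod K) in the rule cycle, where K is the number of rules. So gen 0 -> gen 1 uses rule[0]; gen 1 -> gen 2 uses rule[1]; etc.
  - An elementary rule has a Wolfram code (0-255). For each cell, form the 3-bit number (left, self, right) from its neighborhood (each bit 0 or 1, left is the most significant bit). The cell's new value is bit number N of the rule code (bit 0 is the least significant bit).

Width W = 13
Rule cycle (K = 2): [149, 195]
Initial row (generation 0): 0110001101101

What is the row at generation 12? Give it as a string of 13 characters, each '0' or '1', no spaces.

Gen 0: 0110001101101
Gen 1 (rule 149): 0001100000001
Gen 2 (rule 195): 1110101111110
Gen 3 (rule 149): 0100100111101
Gen 4 (rule 195): 1001001011100
Gen 5 (rule 149): 1101101001011
Gen 6 (rule 195): 0100100010001
Gen 7 (rule 149): 0110111011101
Gen 8 (rule 195): 1010011001100
Gen 9 (rule 149): 1011000100011
Gen 10 (rule 195): 0001011001101
Gen 11 (rule 149): 1101000100001
Gen 12 (rule 195): 0100011001110

Answer: 0100011001110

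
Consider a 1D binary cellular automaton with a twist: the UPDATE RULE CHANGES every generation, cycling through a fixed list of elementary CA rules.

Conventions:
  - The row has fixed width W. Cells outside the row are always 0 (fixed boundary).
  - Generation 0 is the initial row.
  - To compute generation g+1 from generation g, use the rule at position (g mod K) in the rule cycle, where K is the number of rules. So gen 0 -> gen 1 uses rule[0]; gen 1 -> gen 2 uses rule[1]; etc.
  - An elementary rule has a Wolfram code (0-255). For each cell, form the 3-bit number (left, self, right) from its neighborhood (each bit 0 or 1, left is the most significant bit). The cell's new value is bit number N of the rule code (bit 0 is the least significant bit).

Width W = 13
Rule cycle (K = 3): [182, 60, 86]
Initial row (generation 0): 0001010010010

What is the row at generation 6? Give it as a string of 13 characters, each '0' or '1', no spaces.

Answer: 0000011000000

Derivation:
Gen 0: 0001010010010
Gen 1 (rule 182): 0011111111111
Gen 2 (rule 60): 0010000000000
Gen 3 (rule 86): 0111000000000
Gen 4 (rule 182): 1010100000000
Gen 5 (rule 60): 1111110000000
Gen 6 (rule 86): 0000011000000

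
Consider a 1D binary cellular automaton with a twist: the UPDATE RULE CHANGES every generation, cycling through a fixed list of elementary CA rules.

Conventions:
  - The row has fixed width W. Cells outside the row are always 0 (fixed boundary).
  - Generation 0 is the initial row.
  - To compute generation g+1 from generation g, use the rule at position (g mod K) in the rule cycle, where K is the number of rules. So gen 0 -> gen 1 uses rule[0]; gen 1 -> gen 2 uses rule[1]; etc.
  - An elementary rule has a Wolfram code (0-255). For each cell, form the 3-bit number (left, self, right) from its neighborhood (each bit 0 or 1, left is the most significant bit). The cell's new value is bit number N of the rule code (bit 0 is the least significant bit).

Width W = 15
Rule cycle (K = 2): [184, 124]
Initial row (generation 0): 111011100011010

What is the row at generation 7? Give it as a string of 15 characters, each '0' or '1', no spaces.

Answer: 001111111110110

Derivation:
Gen 0: 111011100011010
Gen 1 (rule 184): 110111010010101
Gen 2 (rule 124): 111101111011111
Gen 3 (rule 184): 111011110111110
Gen 4 (rule 124): 101110011100011
Gen 5 (rule 184): 011101011010010
Gen 6 (rule 124): 010111111111011
Gen 7 (rule 184): 001111111110110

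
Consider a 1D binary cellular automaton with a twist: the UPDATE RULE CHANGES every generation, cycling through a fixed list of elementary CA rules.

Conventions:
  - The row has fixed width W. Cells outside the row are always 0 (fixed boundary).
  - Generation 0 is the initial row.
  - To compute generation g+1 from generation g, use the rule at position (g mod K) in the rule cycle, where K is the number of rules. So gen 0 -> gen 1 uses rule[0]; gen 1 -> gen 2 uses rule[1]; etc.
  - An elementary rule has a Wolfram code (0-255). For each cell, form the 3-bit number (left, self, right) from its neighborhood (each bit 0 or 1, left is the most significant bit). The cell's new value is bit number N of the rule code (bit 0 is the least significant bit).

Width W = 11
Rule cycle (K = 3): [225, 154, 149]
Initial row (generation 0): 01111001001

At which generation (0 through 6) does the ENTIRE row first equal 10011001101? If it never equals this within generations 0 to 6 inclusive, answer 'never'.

Gen 0: 01111001001
Gen 1 (rule 225): 00111000000
Gen 2 (rule 154): 01110100000
Gen 3 (rule 149): 00100111111
Gen 4 (rule 225): 10000011111
Gen 5 (rule 154): 01000111110
Gen 6 (rule 149): 01110011101

Answer: never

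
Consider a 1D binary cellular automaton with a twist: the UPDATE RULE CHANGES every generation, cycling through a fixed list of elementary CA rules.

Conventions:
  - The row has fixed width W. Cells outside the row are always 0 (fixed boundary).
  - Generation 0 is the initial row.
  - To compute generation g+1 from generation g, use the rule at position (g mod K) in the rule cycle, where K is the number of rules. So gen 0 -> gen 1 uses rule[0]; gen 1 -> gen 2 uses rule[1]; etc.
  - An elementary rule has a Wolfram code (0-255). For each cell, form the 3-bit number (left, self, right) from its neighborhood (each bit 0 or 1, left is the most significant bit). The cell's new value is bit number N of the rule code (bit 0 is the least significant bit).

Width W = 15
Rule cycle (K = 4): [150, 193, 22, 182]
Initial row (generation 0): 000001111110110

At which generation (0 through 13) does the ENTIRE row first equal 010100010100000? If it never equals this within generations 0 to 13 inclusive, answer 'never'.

Answer: 9

Derivation:
Gen 0: 000001111110110
Gen 1 (rule 150): 000010111100001
Gen 2 (rule 193): 111000011101100
Gen 3 (rule 22): 000100100000010
Gen 4 (rule 182): 001111110000111
Gen 5 (rule 150): 010111101001010
Gen 6 (rule 193): 000011100000000
Gen 7 (rule 22): 000100010000000
Gen 8 (rule 182): 001110111000000
Gen 9 (rule 150): 010100010100000
Gen 10 (rule 193): 000001000001111
Gen 11 (rule 22): 000011100010000
Gen 12 (rule 182): 000101010111000
Gen 13 (rule 150): 001101010010100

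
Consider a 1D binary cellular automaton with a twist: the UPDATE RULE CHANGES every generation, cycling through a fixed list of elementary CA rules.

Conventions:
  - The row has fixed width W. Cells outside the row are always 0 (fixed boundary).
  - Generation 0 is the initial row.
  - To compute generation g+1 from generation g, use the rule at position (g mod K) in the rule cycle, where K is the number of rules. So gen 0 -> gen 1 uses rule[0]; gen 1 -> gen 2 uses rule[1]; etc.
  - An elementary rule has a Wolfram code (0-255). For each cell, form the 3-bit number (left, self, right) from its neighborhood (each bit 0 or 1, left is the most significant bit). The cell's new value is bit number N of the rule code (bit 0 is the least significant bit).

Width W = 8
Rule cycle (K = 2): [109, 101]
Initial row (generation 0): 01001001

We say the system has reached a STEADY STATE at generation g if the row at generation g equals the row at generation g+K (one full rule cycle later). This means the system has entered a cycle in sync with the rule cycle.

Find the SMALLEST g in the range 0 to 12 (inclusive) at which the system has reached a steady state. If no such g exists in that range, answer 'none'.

Gen 0: 01001001
Gen 1 (rule 109): 01001001
Gen 2 (rule 101): 01001001
Gen 3 (rule 109): 01001001
Gen 4 (rule 101): 01001001
Gen 5 (rule 109): 01001001
Gen 6 (rule 101): 01001001
Gen 7 (rule 109): 01001001
Gen 8 (rule 101): 01001001
Gen 9 (rule 109): 01001001
Gen 10 (rule 101): 01001001
Gen 11 (rule 109): 01001001
Gen 12 (rule 101): 01001001
Gen 13 (rule 109): 01001001
Gen 14 (rule 101): 01001001

Answer: 0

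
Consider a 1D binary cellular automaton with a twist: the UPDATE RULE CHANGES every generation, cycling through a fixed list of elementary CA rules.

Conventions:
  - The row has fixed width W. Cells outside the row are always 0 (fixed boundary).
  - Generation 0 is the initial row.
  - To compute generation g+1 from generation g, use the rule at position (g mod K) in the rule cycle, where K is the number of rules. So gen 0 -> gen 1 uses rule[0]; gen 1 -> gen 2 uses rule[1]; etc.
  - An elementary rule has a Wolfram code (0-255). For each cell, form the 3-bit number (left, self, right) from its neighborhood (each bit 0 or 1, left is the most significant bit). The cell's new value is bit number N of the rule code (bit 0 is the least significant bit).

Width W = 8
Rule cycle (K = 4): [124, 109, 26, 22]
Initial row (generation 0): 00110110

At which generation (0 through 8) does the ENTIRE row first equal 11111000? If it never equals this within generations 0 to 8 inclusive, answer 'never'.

Gen 0: 00110110
Gen 1 (rule 124): 00111111
Gen 2 (rule 109): 10100001
Gen 3 (rule 26): 00010010
Gen 4 (rule 22): 00111111
Gen 5 (rule 124): 00100001
Gen 6 (rule 109): 10101101
Gen 7 (rule 26): 00001000
Gen 8 (rule 22): 00011100

Answer: never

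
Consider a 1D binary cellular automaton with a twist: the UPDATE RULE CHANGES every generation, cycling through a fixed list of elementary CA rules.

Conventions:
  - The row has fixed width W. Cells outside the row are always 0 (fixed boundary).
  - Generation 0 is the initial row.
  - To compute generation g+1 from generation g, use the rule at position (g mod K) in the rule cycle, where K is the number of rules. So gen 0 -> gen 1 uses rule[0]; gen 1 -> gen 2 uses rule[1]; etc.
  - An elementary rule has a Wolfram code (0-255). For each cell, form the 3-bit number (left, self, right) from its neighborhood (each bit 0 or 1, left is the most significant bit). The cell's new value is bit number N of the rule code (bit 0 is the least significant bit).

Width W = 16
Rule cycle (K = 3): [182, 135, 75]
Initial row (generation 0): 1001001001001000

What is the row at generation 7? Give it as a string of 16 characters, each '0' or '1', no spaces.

Gen 0: 1001001001001000
Gen 1 (rule 182): 1111111111111100
Gen 2 (rule 135): 0111111111111001
Gen 3 (rule 75): 1100000000001010
Gen 4 (rule 182): 0010000000011111
Gen 5 (rule 135): 1110111111101110
Gen 6 (rule 75): 1010100000101010
Gen 7 (rule 182): 1111110001111111

Answer: 1111110001111111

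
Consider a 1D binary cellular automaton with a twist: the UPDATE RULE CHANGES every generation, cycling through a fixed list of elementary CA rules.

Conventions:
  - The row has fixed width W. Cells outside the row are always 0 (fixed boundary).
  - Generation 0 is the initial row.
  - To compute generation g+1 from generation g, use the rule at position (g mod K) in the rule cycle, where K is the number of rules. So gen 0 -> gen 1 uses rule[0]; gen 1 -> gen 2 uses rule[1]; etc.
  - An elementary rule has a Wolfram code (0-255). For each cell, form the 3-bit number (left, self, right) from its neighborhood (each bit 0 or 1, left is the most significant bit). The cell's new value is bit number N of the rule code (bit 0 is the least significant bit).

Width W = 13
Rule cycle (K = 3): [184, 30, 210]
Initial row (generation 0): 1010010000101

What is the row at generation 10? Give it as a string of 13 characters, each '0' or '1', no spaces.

Answer: 0010111010110

Derivation:
Gen 0: 1010010000101
Gen 1 (rule 184): 0101001000010
Gen 2 (rule 30): 1101111100111
Gen 3 (rule 210): 0100111111011
Gen 4 (rule 184): 0010111110110
Gen 5 (rule 30): 0110100000101
Gen 6 (rule 210): 1010010001000
Gen 7 (rule 184): 0101001000100
Gen 8 (rule 30): 1101111101110
Gen 9 (rule 210): 0100111100111
Gen 10 (rule 184): 0010111010110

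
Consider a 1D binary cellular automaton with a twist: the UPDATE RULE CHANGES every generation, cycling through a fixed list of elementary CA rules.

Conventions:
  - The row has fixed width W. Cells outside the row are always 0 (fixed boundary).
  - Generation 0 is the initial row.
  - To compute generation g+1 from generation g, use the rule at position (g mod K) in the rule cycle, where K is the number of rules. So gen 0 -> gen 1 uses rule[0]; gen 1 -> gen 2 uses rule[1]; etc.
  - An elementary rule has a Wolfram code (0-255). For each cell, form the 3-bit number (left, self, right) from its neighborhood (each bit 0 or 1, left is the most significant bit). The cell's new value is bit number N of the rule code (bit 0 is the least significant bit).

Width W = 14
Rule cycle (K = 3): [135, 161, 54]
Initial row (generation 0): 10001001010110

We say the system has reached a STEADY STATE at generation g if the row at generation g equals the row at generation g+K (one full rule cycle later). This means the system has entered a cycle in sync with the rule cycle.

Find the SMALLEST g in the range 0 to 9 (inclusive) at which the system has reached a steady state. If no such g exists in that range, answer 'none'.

Answer: none

Derivation:
Gen 0: 10001001010110
Gen 1 (rule 135): 10111011010000
Gen 2 (rule 161): 01010100100111
Gen 3 (rule 54): 11111111111000
Gen 4 (rule 135): 01111111110011
Gen 5 (rule 161): 00111111100000
Gen 6 (rule 54): 01000000010000
Gen 7 (rule 135): 11011111110111
Gen 8 (rule 161): 00101111101010
Gen 9 (rule 54): 01110000011111
Gen 10 (rule 135): 10100111101110
Gen 11 (rule 161): 01000011010100
Gen 12 (rule 54): 11100100111110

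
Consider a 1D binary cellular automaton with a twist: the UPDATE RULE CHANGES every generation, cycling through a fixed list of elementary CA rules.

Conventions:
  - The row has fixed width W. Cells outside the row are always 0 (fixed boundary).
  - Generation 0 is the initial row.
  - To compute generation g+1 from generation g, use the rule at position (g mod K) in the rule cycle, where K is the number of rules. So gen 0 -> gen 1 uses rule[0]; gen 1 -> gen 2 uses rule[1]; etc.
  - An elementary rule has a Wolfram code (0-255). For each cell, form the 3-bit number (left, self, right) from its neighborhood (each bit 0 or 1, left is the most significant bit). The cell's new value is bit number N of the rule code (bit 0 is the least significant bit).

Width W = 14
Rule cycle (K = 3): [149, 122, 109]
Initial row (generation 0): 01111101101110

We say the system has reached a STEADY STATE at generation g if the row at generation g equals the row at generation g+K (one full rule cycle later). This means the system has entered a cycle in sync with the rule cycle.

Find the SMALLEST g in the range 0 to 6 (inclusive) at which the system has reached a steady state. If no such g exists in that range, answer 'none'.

Answer: 0

Derivation:
Gen 0: 01111101101110
Gen 1 (rule 149): 00111000000101
Gen 2 (rule 122): 01101100001010
Gen 3 (rule 109): 01111101101110
Gen 4 (rule 149): 00111000000101
Gen 5 (rule 122): 01101100001010
Gen 6 (rule 109): 01111101101110
Gen 7 (rule 149): 00111000000101
Gen 8 (rule 122): 01101100001010
Gen 9 (rule 109): 01111101101110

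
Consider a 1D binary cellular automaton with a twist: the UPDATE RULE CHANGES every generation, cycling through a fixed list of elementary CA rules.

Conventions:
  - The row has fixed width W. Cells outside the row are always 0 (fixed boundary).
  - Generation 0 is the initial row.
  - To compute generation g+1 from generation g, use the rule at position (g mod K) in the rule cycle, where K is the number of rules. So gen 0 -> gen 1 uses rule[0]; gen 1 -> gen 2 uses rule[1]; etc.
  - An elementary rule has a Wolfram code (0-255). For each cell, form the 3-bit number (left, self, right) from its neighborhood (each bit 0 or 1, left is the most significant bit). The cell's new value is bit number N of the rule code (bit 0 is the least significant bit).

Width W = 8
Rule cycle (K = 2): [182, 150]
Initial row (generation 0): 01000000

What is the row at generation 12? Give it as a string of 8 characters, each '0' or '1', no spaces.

Answer: 01011010

Derivation:
Gen 0: 01000000
Gen 1 (rule 182): 11100000
Gen 2 (rule 150): 01010000
Gen 3 (rule 182): 11111000
Gen 4 (rule 150): 01110100
Gen 5 (rule 182): 10101110
Gen 6 (rule 150): 10100101
Gen 7 (rule 182): 11111111
Gen 8 (rule 150): 01111110
Gen 9 (rule 182): 10111101
Gen 10 (rule 150): 10011001
Gen 11 (rule 182): 11100111
Gen 12 (rule 150): 01011010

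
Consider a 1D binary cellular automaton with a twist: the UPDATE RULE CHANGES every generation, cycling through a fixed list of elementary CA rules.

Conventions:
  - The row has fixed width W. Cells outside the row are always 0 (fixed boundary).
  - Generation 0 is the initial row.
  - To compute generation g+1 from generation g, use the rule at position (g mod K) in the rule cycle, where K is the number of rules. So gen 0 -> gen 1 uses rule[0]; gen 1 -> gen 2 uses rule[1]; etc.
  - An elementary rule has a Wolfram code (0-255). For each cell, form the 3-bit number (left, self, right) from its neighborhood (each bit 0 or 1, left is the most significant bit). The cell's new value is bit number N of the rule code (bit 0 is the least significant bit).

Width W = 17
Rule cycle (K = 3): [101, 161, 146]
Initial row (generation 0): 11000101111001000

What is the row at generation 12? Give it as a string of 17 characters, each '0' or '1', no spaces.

Gen 0: 11000101111001000
Gen 1 (rule 101): 01010110001001011
Gen 2 (rule 161): 00101000100000100
Gen 3 (rule 146): 01000101010001010
Gen 4 (rule 101): 01010111110101110
Gen 5 (rule 161): 00101011101010100
Gen 6 (rule 146): 01000001000000010
Gen 7 (rule 101): 01011101011111010
Gen 8 (rule 161): 00101010101110100
Gen 9 (rule 146): 01000000000100010
Gen 10 (rule 101): 01011111110101010
Gen 11 (rule 161): 00101111101010100
Gen 12 (rule 146): 01000111000000010

Answer: 01000111000000010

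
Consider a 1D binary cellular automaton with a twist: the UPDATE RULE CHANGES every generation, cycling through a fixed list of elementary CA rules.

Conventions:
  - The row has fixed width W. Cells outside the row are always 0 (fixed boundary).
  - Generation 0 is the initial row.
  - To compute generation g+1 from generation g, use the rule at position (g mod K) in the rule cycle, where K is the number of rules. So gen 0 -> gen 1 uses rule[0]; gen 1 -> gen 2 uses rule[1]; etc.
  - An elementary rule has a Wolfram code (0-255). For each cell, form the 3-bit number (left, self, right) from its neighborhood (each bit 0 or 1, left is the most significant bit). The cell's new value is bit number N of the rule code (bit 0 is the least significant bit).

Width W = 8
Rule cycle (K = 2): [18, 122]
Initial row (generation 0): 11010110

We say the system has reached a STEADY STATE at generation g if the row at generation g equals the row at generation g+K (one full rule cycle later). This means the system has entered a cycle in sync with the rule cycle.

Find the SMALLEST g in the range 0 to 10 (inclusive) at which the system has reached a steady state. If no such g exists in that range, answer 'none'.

Gen 0: 11010110
Gen 1 (rule 18): 00000001
Gen 2 (rule 122): 00000010
Gen 3 (rule 18): 00000101
Gen 4 (rule 122): 00001010
Gen 5 (rule 18): 00010001
Gen 6 (rule 122): 00101010
Gen 7 (rule 18): 01000001
Gen 8 (rule 122): 10100010
Gen 9 (rule 18): 00010101
Gen 10 (rule 122): 00101010
Gen 11 (rule 18): 01000001
Gen 12 (rule 122): 10100010

Answer: none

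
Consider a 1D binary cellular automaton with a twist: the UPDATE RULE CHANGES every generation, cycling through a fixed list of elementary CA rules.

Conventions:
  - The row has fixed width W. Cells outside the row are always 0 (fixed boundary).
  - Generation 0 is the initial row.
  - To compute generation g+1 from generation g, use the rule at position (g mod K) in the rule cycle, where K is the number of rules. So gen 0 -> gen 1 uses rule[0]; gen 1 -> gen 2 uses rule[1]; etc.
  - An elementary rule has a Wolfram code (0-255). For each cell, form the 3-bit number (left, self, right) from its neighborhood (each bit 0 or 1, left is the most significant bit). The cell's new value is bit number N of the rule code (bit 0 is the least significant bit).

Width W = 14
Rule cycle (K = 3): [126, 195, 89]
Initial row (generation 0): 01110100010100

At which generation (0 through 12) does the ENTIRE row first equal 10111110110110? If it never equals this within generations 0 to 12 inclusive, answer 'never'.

Answer: 11

Derivation:
Gen 0: 01110100010100
Gen 1 (rule 126): 11011110111110
Gen 2 (rule 195): 01001110011110
Gen 3 (rule 89): 00101011010011
Gen 4 (rule 126): 01111111111111
Gen 5 (rule 195): 10111111111111
Gen 6 (rule 89): 00100000000001
Gen 7 (rule 126): 01110000000011
Gen 8 (rule 195): 10110111111101
Gen 9 (rule 89): 00110100000100
Gen 10 (rule 126): 01111110001110
Gen 11 (rule 195): 10111110110110
Gen 12 (rule 89): 00100010110111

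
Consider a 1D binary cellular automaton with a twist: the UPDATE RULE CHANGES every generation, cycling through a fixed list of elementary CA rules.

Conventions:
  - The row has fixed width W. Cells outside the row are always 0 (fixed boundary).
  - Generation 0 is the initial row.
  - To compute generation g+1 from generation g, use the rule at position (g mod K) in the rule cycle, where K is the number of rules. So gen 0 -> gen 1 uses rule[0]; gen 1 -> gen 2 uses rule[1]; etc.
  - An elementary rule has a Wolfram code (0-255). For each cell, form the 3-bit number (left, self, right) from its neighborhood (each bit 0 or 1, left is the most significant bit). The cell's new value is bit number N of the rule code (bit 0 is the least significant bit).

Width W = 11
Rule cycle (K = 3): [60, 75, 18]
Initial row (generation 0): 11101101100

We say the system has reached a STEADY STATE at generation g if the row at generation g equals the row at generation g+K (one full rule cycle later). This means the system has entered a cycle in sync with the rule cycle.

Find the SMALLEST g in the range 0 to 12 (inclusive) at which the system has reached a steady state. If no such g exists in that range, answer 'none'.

Answer: 6

Derivation:
Gen 0: 11101101100
Gen 1 (rule 60): 10011011010
Gen 2 (rule 75): 00111011000
Gen 3 (rule 18): 01000000100
Gen 4 (rule 60): 01100000110
Gen 5 (rule 75): 11101111110
Gen 6 (rule 18): 00000000001
Gen 7 (rule 60): 00000000001
Gen 8 (rule 75): 11111111110
Gen 9 (rule 18): 00000000001
Gen 10 (rule 60): 00000000001
Gen 11 (rule 75): 11111111110
Gen 12 (rule 18): 00000000001
Gen 13 (rule 60): 00000000001
Gen 14 (rule 75): 11111111110
Gen 15 (rule 18): 00000000001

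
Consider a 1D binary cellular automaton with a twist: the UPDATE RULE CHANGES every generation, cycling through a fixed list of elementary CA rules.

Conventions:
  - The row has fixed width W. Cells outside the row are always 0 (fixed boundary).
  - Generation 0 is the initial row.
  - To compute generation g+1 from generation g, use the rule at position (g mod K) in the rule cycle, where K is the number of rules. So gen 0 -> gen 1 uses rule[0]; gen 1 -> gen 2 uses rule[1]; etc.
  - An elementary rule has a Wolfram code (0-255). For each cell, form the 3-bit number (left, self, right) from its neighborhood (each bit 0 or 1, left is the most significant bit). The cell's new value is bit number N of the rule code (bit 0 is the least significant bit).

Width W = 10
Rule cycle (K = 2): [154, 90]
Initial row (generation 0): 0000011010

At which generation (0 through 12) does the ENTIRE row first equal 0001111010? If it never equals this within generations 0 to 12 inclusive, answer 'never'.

Gen 0: 0000011010
Gen 1 (rule 154): 0000110001
Gen 2 (rule 90): 0001111010
Gen 3 (rule 154): 0011110001
Gen 4 (rule 90): 0110011010
Gen 5 (rule 154): 1101110001
Gen 6 (rule 90): 1101011010
Gen 7 (rule 154): 1000010001
Gen 8 (rule 90): 0100101010
Gen 9 (rule 154): 1011000001
Gen 10 (rule 90): 0011100010
Gen 11 (rule 154): 0111010101
Gen 12 (rule 90): 1101000000

Answer: 2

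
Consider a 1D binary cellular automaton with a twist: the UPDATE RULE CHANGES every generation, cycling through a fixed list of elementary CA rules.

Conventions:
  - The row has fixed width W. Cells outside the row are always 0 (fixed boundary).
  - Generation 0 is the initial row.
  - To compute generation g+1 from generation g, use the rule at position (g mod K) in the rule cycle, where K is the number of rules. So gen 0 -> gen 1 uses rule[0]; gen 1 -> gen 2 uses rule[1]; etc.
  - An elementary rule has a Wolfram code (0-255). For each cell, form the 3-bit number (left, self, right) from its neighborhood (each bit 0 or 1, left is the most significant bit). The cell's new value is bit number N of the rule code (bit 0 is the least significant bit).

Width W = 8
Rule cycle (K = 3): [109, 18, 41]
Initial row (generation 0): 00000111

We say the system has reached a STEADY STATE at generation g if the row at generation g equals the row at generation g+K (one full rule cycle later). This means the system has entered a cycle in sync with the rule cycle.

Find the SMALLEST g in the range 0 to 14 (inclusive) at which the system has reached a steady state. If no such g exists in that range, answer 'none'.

Gen 0: 00000111
Gen 1 (rule 109): 11110101
Gen 2 (rule 18): 00000000
Gen 3 (rule 41): 11111111
Gen 4 (rule 109): 10000001
Gen 5 (rule 18): 01000010
Gen 6 (rule 41): 00011000
Gen 7 (rule 109): 11011011
Gen 8 (rule 18): 00000000
Gen 9 (rule 41): 11111111
Gen 10 (rule 109): 10000001
Gen 11 (rule 18): 01000010
Gen 12 (rule 41): 00011000
Gen 13 (rule 109): 11011011
Gen 14 (rule 18): 00000000
Gen 15 (rule 41): 11111111
Gen 16 (rule 109): 10000001
Gen 17 (rule 18): 01000010

Answer: none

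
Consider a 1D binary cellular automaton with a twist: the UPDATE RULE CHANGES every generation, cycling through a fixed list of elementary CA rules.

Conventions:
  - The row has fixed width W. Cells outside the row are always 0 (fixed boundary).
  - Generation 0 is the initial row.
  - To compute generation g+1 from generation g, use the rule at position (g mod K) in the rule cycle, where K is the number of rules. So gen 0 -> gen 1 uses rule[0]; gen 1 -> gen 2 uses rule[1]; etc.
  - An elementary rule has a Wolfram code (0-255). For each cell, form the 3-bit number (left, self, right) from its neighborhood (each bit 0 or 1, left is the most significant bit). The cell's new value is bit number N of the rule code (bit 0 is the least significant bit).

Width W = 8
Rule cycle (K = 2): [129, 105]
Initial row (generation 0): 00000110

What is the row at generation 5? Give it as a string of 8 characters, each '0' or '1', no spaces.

Gen 0: 00000110
Gen 1 (rule 129): 11110000
Gen 2 (rule 105): 10010111
Gen 3 (rule 129): 00000010
Gen 4 (rule 105): 11111000
Gen 5 (rule 129): 01110011

Answer: 01110011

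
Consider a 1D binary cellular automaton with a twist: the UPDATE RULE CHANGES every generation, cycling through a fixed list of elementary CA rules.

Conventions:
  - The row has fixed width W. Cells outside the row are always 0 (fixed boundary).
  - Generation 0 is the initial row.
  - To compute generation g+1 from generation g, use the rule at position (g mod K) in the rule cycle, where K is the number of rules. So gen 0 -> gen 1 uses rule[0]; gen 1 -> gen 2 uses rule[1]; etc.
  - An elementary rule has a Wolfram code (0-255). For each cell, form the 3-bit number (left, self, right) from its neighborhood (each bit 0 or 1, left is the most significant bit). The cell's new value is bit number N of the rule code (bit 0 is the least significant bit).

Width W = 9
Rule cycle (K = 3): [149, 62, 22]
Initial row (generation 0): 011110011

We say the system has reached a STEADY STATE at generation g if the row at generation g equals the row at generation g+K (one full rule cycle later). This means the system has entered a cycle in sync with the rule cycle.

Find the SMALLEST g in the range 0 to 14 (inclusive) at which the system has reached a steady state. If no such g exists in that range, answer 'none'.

Gen 0: 011110011
Gen 1 (rule 149): 001101000
Gen 2 (rule 62): 011011100
Gen 3 (rule 22): 100000010
Gen 4 (rule 149): 111111011
Gen 5 (rule 62): 100000110
Gen 6 (rule 22): 110001001
Gen 7 (rule 149): 001101101
Gen 8 (rule 62): 011011011
Gen 9 (rule 22): 100000000
Gen 10 (rule 149): 111111111
Gen 11 (rule 62): 100000000
Gen 12 (rule 22): 110000000
Gen 13 (rule 149): 001111111
Gen 14 (rule 62): 011000000
Gen 15 (rule 22): 100100000
Gen 16 (rule 149): 110111111
Gen 17 (rule 62): 101100000

Answer: none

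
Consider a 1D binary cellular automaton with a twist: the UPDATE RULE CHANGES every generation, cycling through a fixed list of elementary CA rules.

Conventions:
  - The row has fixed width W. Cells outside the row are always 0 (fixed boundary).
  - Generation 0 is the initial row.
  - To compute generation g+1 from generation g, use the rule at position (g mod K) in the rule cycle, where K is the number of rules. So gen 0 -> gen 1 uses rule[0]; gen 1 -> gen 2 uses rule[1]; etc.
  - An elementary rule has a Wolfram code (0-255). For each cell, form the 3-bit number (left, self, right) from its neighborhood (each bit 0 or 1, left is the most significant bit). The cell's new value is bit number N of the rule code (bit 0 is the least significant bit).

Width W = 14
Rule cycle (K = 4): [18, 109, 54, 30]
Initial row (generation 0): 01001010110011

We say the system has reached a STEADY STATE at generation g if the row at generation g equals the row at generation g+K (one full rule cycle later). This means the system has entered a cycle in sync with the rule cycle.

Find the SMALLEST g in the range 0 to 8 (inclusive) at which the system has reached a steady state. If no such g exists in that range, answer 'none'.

Answer: none

Derivation:
Gen 0: 01001010110011
Gen 1 (rule 18): 10110000001100
Gen 2 (rule 109): 11110111101101
Gen 3 (rule 54): 00001000010011
Gen 4 (rule 30): 00011100111110
Gen 5 (rule 18): 00100011000001
Gen 6 (rule 109): 10101011011101
Gen 7 (rule 54): 11111100100011
Gen 8 (rule 30): 10000011110110
Gen 9 (rule 18): 01000100000001
Gen 10 (rule 109): 01010101111101
Gen 11 (rule 54): 11111110000011
Gen 12 (rule 30): 10000001000110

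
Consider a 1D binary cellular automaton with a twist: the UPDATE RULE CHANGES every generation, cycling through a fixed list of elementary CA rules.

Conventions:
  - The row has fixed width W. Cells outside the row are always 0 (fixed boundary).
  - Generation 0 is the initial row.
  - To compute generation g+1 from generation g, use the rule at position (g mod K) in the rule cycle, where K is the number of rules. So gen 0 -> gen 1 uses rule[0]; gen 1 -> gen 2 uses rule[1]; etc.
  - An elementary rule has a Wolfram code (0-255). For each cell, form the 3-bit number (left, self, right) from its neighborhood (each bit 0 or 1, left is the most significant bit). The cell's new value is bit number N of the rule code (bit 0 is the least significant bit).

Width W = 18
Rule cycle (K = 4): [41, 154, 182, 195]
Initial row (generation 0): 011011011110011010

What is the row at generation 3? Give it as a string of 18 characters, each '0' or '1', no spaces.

Gen 0: 011011011110011010
Gen 1 (rule 41): 010110110000010100
Gen 2 (rule 154): 100100101000100010
Gen 3 (rule 182): 111111111101110111

Answer: 111111111101110111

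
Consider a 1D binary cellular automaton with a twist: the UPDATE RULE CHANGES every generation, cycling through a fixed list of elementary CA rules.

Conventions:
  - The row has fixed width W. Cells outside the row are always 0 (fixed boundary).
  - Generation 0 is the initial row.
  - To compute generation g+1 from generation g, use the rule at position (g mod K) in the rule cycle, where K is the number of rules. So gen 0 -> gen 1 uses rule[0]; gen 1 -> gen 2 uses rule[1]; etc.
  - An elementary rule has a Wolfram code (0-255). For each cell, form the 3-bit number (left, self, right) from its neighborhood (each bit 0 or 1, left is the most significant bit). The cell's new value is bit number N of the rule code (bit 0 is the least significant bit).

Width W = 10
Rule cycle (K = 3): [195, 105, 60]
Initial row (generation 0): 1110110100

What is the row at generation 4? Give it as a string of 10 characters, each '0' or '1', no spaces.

Answer: 1000011010

Derivation:
Gen 0: 1110110100
Gen 1 (rule 195): 0110010001
Gen 2 (rule 105): 0110000100
Gen 3 (rule 60): 0101000110
Gen 4 (rule 195): 1000011010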